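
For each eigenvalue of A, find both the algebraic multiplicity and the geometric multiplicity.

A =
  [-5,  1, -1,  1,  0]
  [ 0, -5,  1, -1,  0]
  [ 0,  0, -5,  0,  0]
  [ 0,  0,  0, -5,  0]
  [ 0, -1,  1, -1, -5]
λ = -5: alg = 5, geom = 3

Step 1 — factor the characteristic polynomial to read off the algebraic multiplicities:
  χ_A(x) = (x + 5)^5

Step 2 — compute geometric multiplicities via the rank-nullity identity g(λ) = n − rank(A − λI):
  rank(A − (-5)·I) = 2, so dim ker(A − (-5)·I) = n − 2 = 3

Summary:
  λ = -5: algebraic multiplicity = 5, geometric multiplicity = 3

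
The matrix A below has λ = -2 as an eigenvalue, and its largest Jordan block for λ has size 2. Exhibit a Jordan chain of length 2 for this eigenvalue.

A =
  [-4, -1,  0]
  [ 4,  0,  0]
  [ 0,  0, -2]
A Jordan chain for λ = -2 of length 2:
v_1 = (-2, 4, 0)ᵀ
v_2 = (1, 0, 0)ᵀ

Let N = A − (-2)·I. We want v_2 with N^2 v_2 = 0 but N^1 v_2 ≠ 0; then v_{j-1} := N · v_j for j = 2, …, 2.

Pick v_2 = (1, 0, 0)ᵀ.
Then v_1 = N · v_2 = (-2, 4, 0)ᵀ.

Sanity check: (A − (-2)·I) v_1 = (0, 0, 0)ᵀ = 0. ✓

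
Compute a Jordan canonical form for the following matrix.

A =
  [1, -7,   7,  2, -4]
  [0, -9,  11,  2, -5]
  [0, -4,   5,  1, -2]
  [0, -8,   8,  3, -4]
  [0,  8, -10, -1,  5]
J_3(1) ⊕ J_2(1)

The characteristic polynomial is
  det(x·I − A) = x^5 - 5*x^4 + 10*x^3 - 10*x^2 + 5*x - 1 = (x - 1)^5

Eigenvalues and multiplicities (the geometric multiplicity of λ is n − rank(A − λI), which equals the number of Jordan blocks for λ):
  λ = 1: algebraic multiplicity = 5, geometric multiplicity = 2

Determining the block sizes for each eigenvalue:
  λ = 1: with am = 5 and gm = 2, the partition is not yet determined (e.g. several partitions of 5 into 2 parts exist). Let N = A − (1)·I. Computing rank(N^1) = 3, rank(N^2) = 1, rank(N^3) = 0; the number of blocks of size ≥ j is rank(N^{j−1}) − rank(N^j), giving [2, 2, 1]. So we have 1 block(s) of size 3, 1 block(s) of size 2 → block sizes [3, 2]

Assembling the blocks gives a Jordan form
J =
  [1, 1, 0, 0, 0]
  [0, 1, 1, 0, 0]
  [0, 0, 1, 0, 0]
  [0, 0, 0, 1, 1]
  [0, 0, 0, 0, 1]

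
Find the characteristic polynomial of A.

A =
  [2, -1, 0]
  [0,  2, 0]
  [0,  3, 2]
x^3 - 6*x^2 + 12*x - 8

Expanding det(x·I − A) (e.g. by cofactor expansion or by noting that A is similar to its Jordan form J, which has the same characteristic polynomial as A) gives
  χ_A(x) = x^3 - 6*x^2 + 12*x - 8
which factors as (x - 2)^3. The eigenvalues (with algebraic multiplicities) are λ = 2 with multiplicity 3.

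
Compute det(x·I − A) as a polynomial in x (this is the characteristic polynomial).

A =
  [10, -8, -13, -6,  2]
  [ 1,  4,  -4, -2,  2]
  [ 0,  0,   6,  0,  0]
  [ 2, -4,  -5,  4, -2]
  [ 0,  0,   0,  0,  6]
x^5 - 30*x^4 + 360*x^3 - 2160*x^2 + 6480*x - 7776

Expanding det(x·I − A) (e.g. by cofactor expansion or by noting that A is similar to its Jordan form J, which has the same characteristic polynomial as A) gives
  χ_A(x) = x^5 - 30*x^4 + 360*x^3 - 2160*x^2 + 6480*x - 7776
which factors as (x - 6)^5. The eigenvalues (with algebraic multiplicities) are λ = 6 with multiplicity 5.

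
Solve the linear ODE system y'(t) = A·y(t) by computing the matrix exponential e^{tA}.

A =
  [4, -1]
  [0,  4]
e^{tA} =
  [exp(4*t), -t*exp(4*t)]
  [0, exp(4*t)]

Strategy: write A = P · J · P⁻¹ where J is a Jordan canonical form, so e^{tA} = P · e^{tJ} · P⁻¹, and e^{tJ} can be computed block-by-block.

A has Jordan form
J =
  [4, 1]
  [0, 4]
(up to reordering of blocks).

Per-block formulas:
  For a 2×2 Jordan block J_2(4): exp(t · J_2(4)) = e^(4t)·(I + t·N), where N is the 2×2 nilpotent shift.

After assembling e^{tJ} and conjugating by P, we get:

e^{tA} =
  [exp(4*t), -t*exp(4*t)]
  [0, exp(4*t)]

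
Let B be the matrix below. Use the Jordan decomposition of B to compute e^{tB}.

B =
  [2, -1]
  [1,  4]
e^{tB} =
  [-t*exp(3*t) + exp(3*t), -t*exp(3*t)]
  [t*exp(3*t), t*exp(3*t) + exp(3*t)]

Strategy: write B = P · J · P⁻¹ where J is a Jordan canonical form, so e^{tB} = P · e^{tJ} · P⁻¹, and e^{tJ} can be computed block-by-block.

B has Jordan form
J =
  [3, 1]
  [0, 3]
(up to reordering of blocks).

Per-block formulas:
  For a 2×2 Jordan block J_2(3): exp(t · J_2(3)) = e^(3t)·(I + t·N), where N is the 2×2 nilpotent shift.

After assembling e^{tJ} and conjugating by P, we get:

e^{tB} =
  [-t*exp(3*t) + exp(3*t), -t*exp(3*t)]
  [t*exp(3*t), t*exp(3*t) + exp(3*t)]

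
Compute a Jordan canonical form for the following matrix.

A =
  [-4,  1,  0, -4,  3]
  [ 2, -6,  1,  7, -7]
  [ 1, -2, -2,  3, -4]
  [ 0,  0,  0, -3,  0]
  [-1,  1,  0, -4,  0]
J_3(-3) ⊕ J_1(-3) ⊕ J_1(-3)

The characteristic polynomial is
  det(x·I − A) = x^5 + 15*x^4 + 90*x^3 + 270*x^2 + 405*x + 243 = (x + 3)^5

Eigenvalues and multiplicities (the geometric multiplicity of λ is n − rank(A − λI), which equals the number of Jordan blocks for λ):
  λ = -3: algebraic multiplicity = 5, geometric multiplicity = 3

Determining the block sizes for each eigenvalue:
  λ = -3: with am = 5 and gm = 3, the partition is not yet determined (e.g. several partitions of 5 into 3 parts exist). Let N = A − (-3)·I. Computing rank(N^1) = 2, rank(N^2) = 1, rank(N^3) = 0; the number of blocks of size ≥ j is rank(N^{j−1}) − rank(N^j), giving [3, 1, 1]. So we have 1 block(s) of size 3, 2 block(s) of size 1 → block sizes [3, 1, 1]

Assembling the blocks gives a Jordan form
J =
  [-3,  1,  0,  0,  0]
  [ 0, -3,  1,  0,  0]
  [ 0,  0, -3,  0,  0]
  [ 0,  0,  0, -3,  0]
  [ 0,  0,  0,  0, -3]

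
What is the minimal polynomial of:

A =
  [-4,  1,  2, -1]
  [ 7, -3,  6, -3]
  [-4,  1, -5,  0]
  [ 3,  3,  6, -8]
x^3 + 15*x^2 + 75*x + 125

The characteristic polynomial is χ_A(x) = (x + 5)^4, so the eigenvalues are known. The minimal polynomial is
  m_A(x) = Π_λ (x − λ)^{k_λ}
where k_λ is the size of the *largest* Jordan block for λ (equivalently, the smallest k with (A − λI)^k v = 0 for every generalised eigenvector v of λ).

  λ = -5: largest Jordan block has size 3, contributing (x + 5)^3

So m_A(x) = (x + 5)^3 = x^3 + 15*x^2 + 75*x + 125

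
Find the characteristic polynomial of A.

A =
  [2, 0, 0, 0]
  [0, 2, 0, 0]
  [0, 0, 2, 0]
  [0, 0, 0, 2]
x^4 - 8*x^3 + 24*x^2 - 32*x + 16

Expanding det(x·I − A) (e.g. by cofactor expansion or by noting that A is similar to its Jordan form J, which has the same characteristic polynomial as A) gives
  χ_A(x) = x^4 - 8*x^3 + 24*x^2 - 32*x + 16
which factors as (x - 2)^4. The eigenvalues (with algebraic multiplicities) are λ = 2 with multiplicity 4.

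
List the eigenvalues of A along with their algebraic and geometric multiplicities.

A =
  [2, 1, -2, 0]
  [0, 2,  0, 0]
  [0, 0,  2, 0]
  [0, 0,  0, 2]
λ = 2: alg = 4, geom = 3

Step 1 — factor the characteristic polynomial to read off the algebraic multiplicities:
  χ_A(x) = (x - 2)^4

Step 2 — compute geometric multiplicities via the rank-nullity identity g(λ) = n − rank(A − λI):
  rank(A − (2)·I) = 1, so dim ker(A − (2)·I) = n − 1 = 3

Summary:
  λ = 2: algebraic multiplicity = 4, geometric multiplicity = 3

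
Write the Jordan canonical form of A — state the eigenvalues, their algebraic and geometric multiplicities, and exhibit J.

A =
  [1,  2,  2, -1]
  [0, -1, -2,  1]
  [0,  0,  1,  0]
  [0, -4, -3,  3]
J_3(1) ⊕ J_1(1)

The characteristic polynomial is
  det(x·I − A) = x^4 - 4*x^3 + 6*x^2 - 4*x + 1 = (x - 1)^4

Eigenvalues and multiplicities (the geometric multiplicity of λ is n − rank(A − λI), which equals the number of Jordan blocks for λ):
  λ = 1: algebraic multiplicity = 4, geometric multiplicity = 2

Determining the block sizes for each eigenvalue:
  λ = 1: with am = 4 and gm = 2, the partition is not yet determined (e.g. several partitions of 4 into 2 parts exist). Let N = A − (1)·I. Computing rank(N^1) = 2, rank(N^2) = 1, rank(N^3) = 0; the number of blocks of size ≥ j is rank(N^{j−1}) − rank(N^j), giving [2, 1, 1]. So we have 1 block(s) of size 3, 1 block(s) of size 1 → block sizes [3, 1]

Assembling the blocks gives a Jordan form
J =
  [1, 1, 0, 0]
  [0, 1, 1, 0]
  [0, 0, 1, 0]
  [0, 0, 0, 1]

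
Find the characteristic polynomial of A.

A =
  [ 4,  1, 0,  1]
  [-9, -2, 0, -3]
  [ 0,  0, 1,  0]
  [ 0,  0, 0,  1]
x^4 - 4*x^3 + 6*x^2 - 4*x + 1

Expanding det(x·I − A) (e.g. by cofactor expansion or by noting that A is similar to its Jordan form J, which has the same characteristic polynomial as A) gives
  χ_A(x) = x^4 - 4*x^3 + 6*x^2 - 4*x + 1
which factors as (x - 1)^4. The eigenvalues (with algebraic multiplicities) are λ = 1 with multiplicity 4.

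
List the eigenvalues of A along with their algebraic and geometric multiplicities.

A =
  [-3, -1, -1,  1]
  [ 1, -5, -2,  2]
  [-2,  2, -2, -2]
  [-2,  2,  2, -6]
λ = -4: alg = 4, geom = 2

Step 1 — factor the characteristic polynomial to read off the algebraic multiplicities:
  χ_A(x) = (x + 4)^4

Step 2 — compute geometric multiplicities via the rank-nullity identity g(λ) = n − rank(A − λI):
  rank(A − (-4)·I) = 2, so dim ker(A − (-4)·I) = n − 2 = 2

Summary:
  λ = -4: algebraic multiplicity = 4, geometric multiplicity = 2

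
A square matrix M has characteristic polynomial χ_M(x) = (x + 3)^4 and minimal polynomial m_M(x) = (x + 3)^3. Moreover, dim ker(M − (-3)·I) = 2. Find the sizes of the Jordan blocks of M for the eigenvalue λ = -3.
Block sizes for λ = -3: [3, 1]

Step 1 — from the characteristic polynomial, algebraic multiplicity of λ = -3 is 4. From dim ker(M − (-3)·I) = 2, there are exactly 2 Jordan blocks for λ = -3.
Step 2 — from the minimal polynomial, the factor (x + 3)^3 tells us the largest block for λ = -3 has size 3.
Step 3 — with total size 4, 2 blocks, and largest block 3, the block sizes (in nonincreasing order) are [3, 1].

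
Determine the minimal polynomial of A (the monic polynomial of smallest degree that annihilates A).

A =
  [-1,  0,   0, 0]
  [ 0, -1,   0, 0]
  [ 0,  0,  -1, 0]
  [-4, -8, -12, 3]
x^2 - 2*x - 3

The characteristic polynomial is χ_A(x) = (x - 3)*(x + 1)^3, so the eigenvalues are known. The minimal polynomial is
  m_A(x) = Π_λ (x − λ)^{k_λ}
where k_λ is the size of the *largest* Jordan block for λ (equivalently, the smallest k with (A − λI)^k v = 0 for every generalised eigenvector v of λ).

  λ = -1: largest Jordan block has size 1, contributing (x + 1)
  λ = 3: largest Jordan block has size 1, contributing (x − 3)

So m_A(x) = (x - 3)*(x + 1) = x^2 - 2*x - 3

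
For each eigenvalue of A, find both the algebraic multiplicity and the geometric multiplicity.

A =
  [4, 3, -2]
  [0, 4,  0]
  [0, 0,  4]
λ = 4: alg = 3, geom = 2

Step 1 — factor the characteristic polynomial to read off the algebraic multiplicities:
  χ_A(x) = (x - 4)^3

Step 2 — compute geometric multiplicities via the rank-nullity identity g(λ) = n − rank(A − λI):
  rank(A − (4)·I) = 1, so dim ker(A − (4)·I) = n − 1 = 2

Summary:
  λ = 4: algebraic multiplicity = 3, geometric multiplicity = 2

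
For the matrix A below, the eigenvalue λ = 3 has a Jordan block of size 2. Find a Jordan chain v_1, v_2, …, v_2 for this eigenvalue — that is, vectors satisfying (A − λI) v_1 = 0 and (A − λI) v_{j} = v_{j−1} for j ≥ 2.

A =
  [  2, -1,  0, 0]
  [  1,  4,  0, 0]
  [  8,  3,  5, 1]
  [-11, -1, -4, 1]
A Jordan chain for λ = 3 of length 2:
v_1 = (-1, 1, 8, -11)ᵀ
v_2 = (1, 0, 0, 0)ᵀ

Let N = A − (3)·I. We want v_2 with N^2 v_2 = 0 but N^1 v_2 ≠ 0; then v_{j-1} := N · v_j for j = 2, …, 2.

Pick v_2 = (1, 0, 0, 0)ᵀ.
Then v_1 = N · v_2 = (-1, 1, 8, -11)ᵀ.

Sanity check: (A − (3)·I) v_1 = (0, 0, 0, 0)ᵀ = 0. ✓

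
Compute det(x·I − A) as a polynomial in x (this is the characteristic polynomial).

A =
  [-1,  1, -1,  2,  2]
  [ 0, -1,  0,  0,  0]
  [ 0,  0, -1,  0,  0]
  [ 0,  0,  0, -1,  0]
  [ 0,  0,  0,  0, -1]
x^5 + 5*x^4 + 10*x^3 + 10*x^2 + 5*x + 1

Expanding det(x·I − A) (e.g. by cofactor expansion or by noting that A is similar to its Jordan form J, which has the same characteristic polynomial as A) gives
  χ_A(x) = x^5 + 5*x^4 + 10*x^3 + 10*x^2 + 5*x + 1
which factors as (x + 1)^5. The eigenvalues (with algebraic multiplicities) are λ = -1 with multiplicity 5.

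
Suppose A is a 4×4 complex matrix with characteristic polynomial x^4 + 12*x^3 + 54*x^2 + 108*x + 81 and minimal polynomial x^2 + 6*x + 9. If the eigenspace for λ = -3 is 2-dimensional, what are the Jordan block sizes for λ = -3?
Block sizes for λ = -3: [2, 2]

Step 1 — from the characteristic polynomial, algebraic multiplicity of λ = -3 is 4. From dim ker(A − (-3)·I) = 2, there are exactly 2 Jordan blocks for λ = -3.
Step 2 — from the minimal polynomial, the factor (x + 3)^2 tells us the largest block for λ = -3 has size 2.
Step 3 — with total size 4, 2 blocks, and largest block 2, the block sizes (in nonincreasing order) are [2, 2].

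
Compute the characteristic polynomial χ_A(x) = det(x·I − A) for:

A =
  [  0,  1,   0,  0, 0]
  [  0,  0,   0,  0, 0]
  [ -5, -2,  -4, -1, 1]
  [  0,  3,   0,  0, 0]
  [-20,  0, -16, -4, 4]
x^5

Expanding det(x·I − A) (e.g. by cofactor expansion or by noting that A is similar to its Jordan form J, which has the same characteristic polynomial as A) gives
  χ_A(x) = x^5
which factors as x^5. The eigenvalues (with algebraic multiplicities) are λ = 0 with multiplicity 5.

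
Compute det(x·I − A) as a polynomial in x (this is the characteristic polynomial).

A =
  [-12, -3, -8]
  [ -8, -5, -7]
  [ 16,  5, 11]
x^3 + 6*x^2 + 12*x + 8

Expanding det(x·I − A) (e.g. by cofactor expansion or by noting that A is similar to its Jordan form J, which has the same characteristic polynomial as A) gives
  χ_A(x) = x^3 + 6*x^2 + 12*x + 8
which factors as (x + 2)^3. The eigenvalues (with algebraic multiplicities) are λ = -2 with multiplicity 3.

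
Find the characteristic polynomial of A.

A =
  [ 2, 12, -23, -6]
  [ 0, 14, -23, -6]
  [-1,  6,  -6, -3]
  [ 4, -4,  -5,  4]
x^4 - 14*x^3 + 72*x^2 - 160*x + 128

Expanding det(x·I − A) (e.g. by cofactor expansion or by noting that A is similar to its Jordan form J, which has the same characteristic polynomial as A) gives
  χ_A(x) = x^4 - 14*x^3 + 72*x^2 - 160*x + 128
which factors as (x - 4)^3*(x - 2). The eigenvalues (with algebraic multiplicities) are λ = 2 with multiplicity 1, λ = 4 with multiplicity 3.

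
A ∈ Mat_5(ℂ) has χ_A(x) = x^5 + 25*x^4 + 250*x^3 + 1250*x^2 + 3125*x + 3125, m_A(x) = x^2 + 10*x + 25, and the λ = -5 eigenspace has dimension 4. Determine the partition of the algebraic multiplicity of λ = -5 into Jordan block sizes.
Block sizes for λ = -5: [2, 1, 1, 1]

Step 1 — from the characteristic polynomial, algebraic multiplicity of λ = -5 is 5. From dim ker(A − (-5)·I) = 4, there are exactly 4 Jordan blocks for λ = -5.
Step 2 — from the minimal polynomial, the factor (x + 5)^2 tells us the largest block for λ = -5 has size 2.
Step 3 — with total size 5, 4 blocks, and largest block 2, the block sizes (in nonincreasing order) are [2, 1, 1, 1].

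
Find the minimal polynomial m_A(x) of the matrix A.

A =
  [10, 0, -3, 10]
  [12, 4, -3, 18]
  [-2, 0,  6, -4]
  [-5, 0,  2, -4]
x^3 - 12*x^2 + 48*x - 64

The characteristic polynomial is χ_A(x) = (x - 4)^4, so the eigenvalues are known. The minimal polynomial is
  m_A(x) = Π_λ (x − λ)^{k_λ}
where k_λ is the size of the *largest* Jordan block for λ (equivalently, the smallest k with (A − λI)^k v = 0 for every generalised eigenvector v of λ).

  λ = 4: largest Jordan block has size 3, contributing (x − 4)^3

So m_A(x) = (x - 4)^3 = x^3 - 12*x^2 + 48*x - 64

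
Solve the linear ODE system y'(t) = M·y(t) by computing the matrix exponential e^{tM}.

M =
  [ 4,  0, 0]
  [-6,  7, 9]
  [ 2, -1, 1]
e^{tM} =
  [exp(4*t), 0, 0]
  [-6*t*exp(4*t), 3*t*exp(4*t) + exp(4*t), 9*t*exp(4*t)]
  [2*t*exp(4*t), -t*exp(4*t), -3*t*exp(4*t) + exp(4*t)]

Strategy: write M = P · J · P⁻¹ where J is a Jordan canonical form, so e^{tM} = P · e^{tJ} · P⁻¹, and e^{tJ} can be computed block-by-block.

M has Jordan form
J =
  [4, 1, 0]
  [0, 4, 0]
  [0, 0, 4]
(up to reordering of blocks).

Per-block formulas:
  For a 2×2 Jordan block J_2(4): exp(t · J_2(4)) = e^(4t)·(I + t·N), where N is the 2×2 nilpotent shift.
  For a 1×1 block at λ = 4: exp(t · [4]) = [e^(4t)].

After assembling e^{tJ} and conjugating by P, we get:

e^{tM} =
  [exp(4*t), 0, 0]
  [-6*t*exp(4*t), 3*t*exp(4*t) + exp(4*t), 9*t*exp(4*t)]
  [2*t*exp(4*t), -t*exp(4*t), -3*t*exp(4*t) + exp(4*t)]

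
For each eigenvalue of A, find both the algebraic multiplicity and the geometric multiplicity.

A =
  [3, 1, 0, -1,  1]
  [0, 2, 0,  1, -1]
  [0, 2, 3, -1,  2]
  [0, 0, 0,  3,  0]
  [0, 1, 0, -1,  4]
λ = 3: alg = 5, geom = 3

Step 1 — factor the characteristic polynomial to read off the algebraic multiplicities:
  χ_A(x) = (x - 3)^5

Step 2 — compute geometric multiplicities via the rank-nullity identity g(λ) = n − rank(A − λI):
  rank(A − (3)·I) = 2, so dim ker(A − (3)·I) = n − 2 = 3

Summary:
  λ = 3: algebraic multiplicity = 5, geometric multiplicity = 3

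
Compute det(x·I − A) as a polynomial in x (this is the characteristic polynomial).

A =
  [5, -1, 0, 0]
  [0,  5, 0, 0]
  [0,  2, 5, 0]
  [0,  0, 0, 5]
x^4 - 20*x^3 + 150*x^2 - 500*x + 625

Expanding det(x·I − A) (e.g. by cofactor expansion or by noting that A is similar to its Jordan form J, which has the same characteristic polynomial as A) gives
  χ_A(x) = x^4 - 20*x^3 + 150*x^2 - 500*x + 625
which factors as (x - 5)^4. The eigenvalues (with algebraic multiplicities) are λ = 5 with multiplicity 4.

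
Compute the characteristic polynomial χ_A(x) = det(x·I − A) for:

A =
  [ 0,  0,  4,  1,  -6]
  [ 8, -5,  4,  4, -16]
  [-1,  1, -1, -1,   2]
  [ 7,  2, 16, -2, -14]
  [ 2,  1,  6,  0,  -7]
x^5 + 15*x^4 + 90*x^3 + 270*x^2 + 405*x + 243

Expanding det(x·I − A) (e.g. by cofactor expansion or by noting that A is similar to its Jordan form J, which has the same characteristic polynomial as A) gives
  χ_A(x) = x^5 + 15*x^4 + 90*x^3 + 270*x^2 + 405*x + 243
which factors as (x + 3)^5. The eigenvalues (with algebraic multiplicities) are λ = -3 with multiplicity 5.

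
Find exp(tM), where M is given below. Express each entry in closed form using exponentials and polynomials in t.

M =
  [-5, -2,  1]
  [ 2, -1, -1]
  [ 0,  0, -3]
e^{tM} =
  [-2*t*exp(-3*t) + exp(-3*t), -2*t*exp(-3*t), t*exp(-3*t)]
  [2*t*exp(-3*t), 2*t*exp(-3*t) + exp(-3*t), -t*exp(-3*t)]
  [0, 0, exp(-3*t)]

Strategy: write M = P · J · P⁻¹ where J is a Jordan canonical form, so e^{tM} = P · e^{tJ} · P⁻¹, and e^{tJ} can be computed block-by-block.

M has Jordan form
J =
  [-3,  1,  0]
  [ 0, -3,  0]
  [ 0,  0, -3]
(up to reordering of blocks).

Per-block formulas:
  For a 1×1 block at λ = -3: exp(t · [-3]) = [e^(-3t)].
  For a 2×2 Jordan block J_2(-3): exp(t · J_2(-3)) = e^(-3t)·(I + t·N), where N is the 2×2 nilpotent shift.

After assembling e^{tJ} and conjugating by P, we get:

e^{tM} =
  [-2*t*exp(-3*t) + exp(-3*t), -2*t*exp(-3*t), t*exp(-3*t)]
  [2*t*exp(-3*t), 2*t*exp(-3*t) + exp(-3*t), -t*exp(-3*t)]
  [0, 0, exp(-3*t)]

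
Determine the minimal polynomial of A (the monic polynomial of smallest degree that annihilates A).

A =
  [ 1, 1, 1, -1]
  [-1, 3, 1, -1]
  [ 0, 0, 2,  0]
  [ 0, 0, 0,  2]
x^2 - 4*x + 4

The characteristic polynomial is χ_A(x) = (x - 2)^4, so the eigenvalues are known. The minimal polynomial is
  m_A(x) = Π_λ (x − λ)^{k_λ}
where k_λ is the size of the *largest* Jordan block for λ (equivalently, the smallest k with (A − λI)^k v = 0 for every generalised eigenvector v of λ).

  λ = 2: largest Jordan block has size 2, contributing (x − 2)^2

So m_A(x) = (x - 2)^2 = x^2 - 4*x + 4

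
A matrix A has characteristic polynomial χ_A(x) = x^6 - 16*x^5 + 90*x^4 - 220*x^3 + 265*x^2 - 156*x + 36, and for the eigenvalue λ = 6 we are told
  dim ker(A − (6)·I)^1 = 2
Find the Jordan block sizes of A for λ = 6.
Block sizes for λ = 6: [1, 1]

From the dimensions of kernels of powers, the number of Jordan blocks of size at least j is d_j − d_{j−1} where d_j = dim ker(N^j) (with d_0 = 0). Computing the differences gives [2].
The number of blocks of size exactly k is (#blocks of size ≥ k) − (#blocks of size ≥ k + 1), so the partition is: 2 block(s) of size 1.
In nonincreasing order the block sizes are [1, 1].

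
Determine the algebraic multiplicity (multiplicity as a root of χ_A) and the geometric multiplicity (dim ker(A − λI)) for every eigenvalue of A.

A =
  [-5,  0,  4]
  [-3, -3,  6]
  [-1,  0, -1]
λ = -3: alg = 3, geom = 2

Step 1 — factor the characteristic polynomial to read off the algebraic multiplicities:
  χ_A(x) = (x + 3)^3

Step 2 — compute geometric multiplicities via the rank-nullity identity g(λ) = n − rank(A − λI):
  rank(A − (-3)·I) = 1, so dim ker(A − (-3)·I) = n − 1 = 2

Summary:
  λ = -3: algebraic multiplicity = 3, geometric multiplicity = 2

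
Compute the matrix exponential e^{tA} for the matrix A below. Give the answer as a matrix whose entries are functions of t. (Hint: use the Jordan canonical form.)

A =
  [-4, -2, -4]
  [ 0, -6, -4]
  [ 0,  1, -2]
e^{tA} =
  [exp(-4*t), -2*t*exp(-4*t), -4*t*exp(-4*t)]
  [0, -2*t*exp(-4*t) + exp(-4*t), -4*t*exp(-4*t)]
  [0, t*exp(-4*t), 2*t*exp(-4*t) + exp(-4*t)]

Strategy: write A = P · J · P⁻¹ where J is a Jordan canonical form, so e^{tA} = P · e^{tJ} · P⁻¹, and e^{tJ} can be computed block-by-block.

A has Jordan form
J =
  [-4,  1,  0]
  [ 0, -4,  0]
  [ 0,  0, -4]
(up to reordering of blocks).

Per-block formulas:
  For a 2×2 Jordan block J_2(-4): exp(t · J_2(-4)) = e^(-4t)·(I + t·N), where N is the 2×2 nilpotent shift.
  For a 1×1 block at λ = -4: exp(t · [-4]) = [e^(-4t)].

After assembling e^{tJ} and conjugating by P, we get:

e^{tA} =
  [exp(-4*t), -2*t*exp(-4*t), -4*t*exp(-4*t)]
  [0, -2*t*exp(-4*t) + exp(-4*t), -4*t*exp(-4*t)]
  [0, t*exp(-4*t), 2*t*exp(-4*t) + exp(-4*t)]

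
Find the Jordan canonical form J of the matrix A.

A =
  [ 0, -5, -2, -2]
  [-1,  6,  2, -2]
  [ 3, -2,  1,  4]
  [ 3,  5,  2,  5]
J_3(3) ⊕ J_1(3)

The characteristic polynomial is
  det(x·I − A) = x^4 - 12*x^3 + 54*x^2 - 108*x + 81 = (x - 3)^4

Eigenvalues and multiplicities (the geometric multiplicity of λ is n − rank(A − λI), which equals the number of Jordan blocks for λ):
  λ = 3: algebraic multiplicity = 4, geometric multiplicity = 2

Determining the block sizes for each eigenvalue:
  λ = 3: with am = 4 and gm = 2, the partition is not yet determined (e.g. several partitions of 4 into 2 parts exist). Let N = A − (3)·I. Computing rank(N^1) = 2, rank(N^2) = 1, rank(N^3) = 0; the number of blocks of size ≥ j is rank(N^{j−1}) − rank(N^j), giving [2, 1, 1]. So we have 1 block(s) of size 3, 1 block(s) of size 1 → block sizes [3, 1]

Assembling the blocks gives a Jordan form
J =
  [3, 1, 0, 0]
  [0, 3, 1, 0]
  [0, 0, 3, 0]
  [0, 0, 0, 3]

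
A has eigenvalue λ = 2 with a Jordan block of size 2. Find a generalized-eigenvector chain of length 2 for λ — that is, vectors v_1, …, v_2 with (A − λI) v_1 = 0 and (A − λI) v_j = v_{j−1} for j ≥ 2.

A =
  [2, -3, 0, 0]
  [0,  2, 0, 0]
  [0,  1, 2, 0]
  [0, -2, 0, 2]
A Jordan chain for λ = 2 of length 2:
v_1 = (-3, 0, 1, -2)ᵀ
v_2 = (0, 1, 0, 0)ᵀ

Let N = A − (2)·I. We want v_2 with N^2 v_2 = 0 but N^1 v_2 ≠ 0; then v_{j-1} := N · v_j for j = 2, …, 2.

Pick v_2 = (0, 1, 0, 0)ᵀ.
Then v_1 = N · v_2 = (-3, 0, 1, -2)ᵀ.

Sanity check: (A − (2)·I) v_1 = (0, 0, 0, 0)ᵀ = 0. ✓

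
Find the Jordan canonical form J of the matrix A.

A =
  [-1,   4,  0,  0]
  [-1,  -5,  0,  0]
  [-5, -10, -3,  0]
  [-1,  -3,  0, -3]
J_3(-3) ⊕ J_1(-3)

The characteristic polynomial is
  det(x·I − A) = x^4 + 12*x^3 + 54*x^2 + 108*x + 81 = (x + 3)^4

Eigenvalues and multiplicities (the geometric multiplicity of λ is n − rank(A − λI), which equals the number of Jordan blocks for λ):
  λ = -3: algebraic multiplicity = 4, geometric multiplicity = 2

Determining the block sizes for each eigenvalue:
  λ = -3: with am = 4 and gm = 2, the partition is not yet determined (e.g. several partitions of 4 into 2 parts exist). Let N = A − (-3)·I. Computing rank(N^1) = 2, rank(N^2) = 1, rank(N^3) = 0; the number of blocks of size ≥ j is rank(N^{j−1}) − rank(N^j), giving [2, 1, 1]. So we have 1 block(s) of size 3, 1 block(s) of size 1 → block sizes [3, 1]

Assembling the blocks gives a Jordan form
J =
  [-3,  1,  0,  0]
  [ 0, -3,  1,  0]
  [ 0,  0, -3,  0]
  [ 0,  0,  0, -3]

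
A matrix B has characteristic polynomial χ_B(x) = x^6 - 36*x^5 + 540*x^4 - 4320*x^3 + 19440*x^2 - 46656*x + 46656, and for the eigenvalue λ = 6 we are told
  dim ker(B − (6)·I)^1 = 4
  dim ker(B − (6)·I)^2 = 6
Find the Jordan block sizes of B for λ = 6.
Block sizes for λ = 6: [2, 2, 1, 1]

From the dimensions of kernels of powers, the number of Jordan blocks of size at least j is d_j − d_{j−1} where d_j = dim ker(N^j) (with d_0 = 0). Computing the differences gives [4, 2].
The number of blocks of size exactly k is (#blocks of size ≥ k) − (#blocks of size ≥ k + 1), so the partition is: 2 block(s) of size 1, 2 block(s) of size 2.
In nonincreasing order the block sizes are [2, 2, 1, 1].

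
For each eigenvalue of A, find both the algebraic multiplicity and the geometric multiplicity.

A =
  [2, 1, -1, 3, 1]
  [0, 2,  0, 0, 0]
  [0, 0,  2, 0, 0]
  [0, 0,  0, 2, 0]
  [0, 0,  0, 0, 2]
λ = 2: alg = 5, geom = 4

Step 1 — factor the characteristic polynomial to read off the algebraic multiplicities:
  χ_A(x) = (x - 2)^5

Step 2 — compute geometric multiplicities via the rank-nullity identity g(λ) = n − rank(A − λI):
  rank(A − (2)·I) = 1, so dim ker(A − (2)·I) = n − 1 = 4

Summary:
  λ = 2: algebraic multiplicity = 5, geometric multiplicity = 4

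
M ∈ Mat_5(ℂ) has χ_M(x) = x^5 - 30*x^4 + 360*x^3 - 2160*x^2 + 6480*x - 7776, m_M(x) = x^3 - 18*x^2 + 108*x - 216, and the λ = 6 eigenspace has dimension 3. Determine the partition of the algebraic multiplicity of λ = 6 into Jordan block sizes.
Block sizes for λ = 6: [3, 1, 1]

Step 1 — from the characteristic polynomial, algebraic multiplicity of λ = 6 is 5. From dim ker(M − (6)·I) = 3, there are exactly 3 Jordan blocks for λ = 6.
Step 2 — from the minimal polynomial, the factor (x − 6)^3 tells us the largest block for λ = 6 has size 3.
Step 3 — with total size 5, 3 blocks, and largest block 3, the block sizes (in nonincreasing order) are [3, 1, 1].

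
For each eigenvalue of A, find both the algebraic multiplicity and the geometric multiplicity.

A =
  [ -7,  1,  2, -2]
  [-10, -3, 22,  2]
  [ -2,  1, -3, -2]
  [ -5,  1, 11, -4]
λ = -5: alg = 3, geom = 2; λ = -2: alg = 1, geom = 1

Step 1 — factor the characteristic polynomial to read off the algebraic multiplicities:
  χ_A(x) = (x + 2)*(x + 5)^3

Step 2 — compute geometric multiplicities via the rank-nullity identity g(λ) = n − rank(A − λI):
  rank(A − (-5)·I) = 2, so dim ker(A − (-5)·I) = n − 2 = 2
  rank(A − (-2)·I) = 3, so dim ker(A − (-2)·I) = n − 3 = 1

Summary:
  λ = -5: algebraic multiplicity = 3, geometric multiplicity = 2
  λ = -2: algebraic multiplicity = 1, geometric multiplicity = 1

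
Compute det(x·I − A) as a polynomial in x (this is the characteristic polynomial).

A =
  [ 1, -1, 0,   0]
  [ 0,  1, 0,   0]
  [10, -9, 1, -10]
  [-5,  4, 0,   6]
x^4 - 9*x^3 + 21*x^2 - 19*x + 6

Expanding det(x·I − A) (e.g. by cofactor expansion or by noting that A is similar to its Jordan form J, which has the same characteristic polynomial as A) gives
  χ_A(x) = x^4 - 9*x^3 + 21*x^2 - 19*x + 6
which factors as (x - 6)*(x - 1)^3. The eigenvalues (with algebraic multiplicities) are λ = 1 with multiplicity 3, λ = 6 with multiplicity 1.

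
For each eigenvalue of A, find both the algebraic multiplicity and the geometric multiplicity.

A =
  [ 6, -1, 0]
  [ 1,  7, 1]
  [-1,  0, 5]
λ = 6: alg = 3, geom = 1

Step 1 — factor the characteristic polynomial to read off the algebraic multiplicities:
  χ_A(x) = (x - 6)^3

Step 2 — compute geometric multiplicities via the rank-nullity identity g(λ) = n − rank(A − λI):
  rank(A − (6)·I) = 2, so dim ker(A − (6)·I) = n − 2 = 1

Summary:
  λ = 6: algebraic multiplicity = 3, geometric multiplicity = 1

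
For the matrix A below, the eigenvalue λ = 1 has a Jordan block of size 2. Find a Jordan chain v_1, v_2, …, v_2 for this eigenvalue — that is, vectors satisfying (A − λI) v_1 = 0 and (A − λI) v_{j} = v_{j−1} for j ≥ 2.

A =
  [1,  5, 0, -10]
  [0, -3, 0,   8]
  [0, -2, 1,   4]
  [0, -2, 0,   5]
A Jordan chain for λ = 1 of length 2:
v_1 = (5, -4, -2, -2)ᵀ
v_2 = (0, 1, 0, 0)ᵀ

Let N = A − (1)·I. We want v_2 with N^2 v_2 = 0 but N^1 v_2 ≠ 0; then v_{j-1} := N · v_j for j = 2, …, 2.

Pick v_2 = (0, 1, 0, 0)ᵀ.
Then v_1 = N · v_2 = (5, -4, -2, -2)ᵀ.

Sanity check: (A − (1)·I) v_1 = (0, 0, 0, 0)ᵀ = 0. ✓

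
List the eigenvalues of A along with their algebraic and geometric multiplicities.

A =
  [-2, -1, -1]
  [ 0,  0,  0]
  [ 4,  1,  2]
λ = 0: alg = 3, geom = 1

Step 1 — factor the characteristic polynomial to read off the algebraic multiplicities:
  χ_A(x) = x^3

Step 2 — compute geometric multiplicities via the rank-nullity identity g(λ) = n − rank(A − λI):
  rank(A − (0)·I) = 2, so dim ker(A − (0)·I) = n − 2 = 1

Summary:
  λ = 0: algebraic multiplicity = 3, geometric multiplicity = 1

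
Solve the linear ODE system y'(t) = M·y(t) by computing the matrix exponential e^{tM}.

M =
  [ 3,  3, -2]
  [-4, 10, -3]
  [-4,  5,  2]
e^{tM} =
  [-2*t*exp(5*t) + exp(5*t), -t^2*exp(5*t)/2 + 3*t*exp(5*t), t^2*exp(5*t)/2 - 2*t*exp(5*t)]
  [-4*t*exp(5*t), -t^2*exp(5*t) + 5*t*exp(5*t) + exp(5*t), t^2*exp(5*t) - 3*t*exp(5*t)]
  [-4*t*exp(5*t), -t^2*exp(5*t) + 5*t*exp(5*t), t^2*exp(5*t) - 3*t*exp(5*t) + exp(5*t)]

Strategy: write M = P · J · P⁻¹ where J is a Jordan canonical form, so e^{tM} = P · e^{tJ} · P⁻¹, and e^{tJ} can be computed block-by-block.

M has Jordan form
J =
  [5, 1, 0]
  [0, 5, 1]
  [0, 0, 5]
(up to reordering of blocks).

Per-block formulas:
  For a 3×3 Jordan block J_3(5): exp(t · J_3(5)) = e^(5t)·(I + t·N + (t^2/2)·N^2), where N is the 3×3 nilpotent shift.

After assembling e^{tJ} and conjugating by P, we get:

e^{tM} =
  [-2*t*exp(5*t) + exp(5*t), -t^2*exp(5*t)/2 + 3*t*exp(5*t), t^2*exp(5*t)/2 - 2*t*exp(5*t)]
  [-4*t*exp(5*t), -t^2*exp(5*t) + 5*t*exp(5*t) + exp(5*t), t^2*exp(5*t) - 3*t*exp(5*t)]
  [-4*t*exp(5*t), -t^2*exp(5*t) + 5*t*exp(5*t), t^2*exp(5*t) - 3*t*exp(5*t) + exp(5*t)]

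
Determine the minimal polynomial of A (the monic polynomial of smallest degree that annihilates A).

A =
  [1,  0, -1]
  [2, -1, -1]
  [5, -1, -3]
x^3 + 3*x^2 + 3*x + 1

The characteristic polynomial is χ_A(x) = (x + 1)^3, so the eigenvalues are known. The minimal polynomial is
  m_A(x) = Π_λ (x − λ)^{k_λ}
where k_λ is the size of the *largest* Jordan block for λ (equivalently, the smallest k with (A − λI)^k v = 0 for every generalised eigenvector v of λ).

  λ = -1: largest Jordan block has size 3, contributing (x + 1)^3

So m_A(x) = (x + 1)^3 = x^3 + 3*x^2 + 3*x + 1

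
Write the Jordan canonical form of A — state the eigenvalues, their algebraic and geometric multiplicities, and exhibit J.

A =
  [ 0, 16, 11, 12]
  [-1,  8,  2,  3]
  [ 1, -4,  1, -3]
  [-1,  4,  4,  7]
J_3(4) ⊕ J_1(4)

The characteristic polynomial is
  det(x·I − A) = x^4 - 16*x^3 + 96*x^2 - 256*x + 256 = (x - 4)^4

Eigenvalues and multiplicities (the geometric multiplicity of λ is n − rank(A − λI), which equals the number of Jordan blocks for λ):
  λ = 4: algebraic multiplicity = 4, geometric multiplicity = 2

Determining the block sizes for each eigenvalue:
  λ = 4: with am = 4 and gm = 2, the partition is not yet determined (e.g. several partitions of 4 into 2 parts exist). Let N = A − (4)·I. Computing rank(N^1) = 2, rank(N^2) = 1, rank(N^3) = 0; the number of blocks of size ≥ j is rank(N^{j−1}) − rank(N^j), giving [2, 1, 1]. So we have 1 block(s) of size 3, 1 block(s) of size 1 → block sizes [3, 1]

Assembling the blocks gives a Jordan form
J =
  [4, 1, 0, 0]
  [0, 4, 1, 0]
  [0, 0, 4, 0]
  [0, 0, 0, 4]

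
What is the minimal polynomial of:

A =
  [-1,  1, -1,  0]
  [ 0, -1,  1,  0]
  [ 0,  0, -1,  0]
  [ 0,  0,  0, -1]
x^3 + 3*x^2 + 3*x + 1

The characteristic polynomial is χ_A(x) = (x + 1)^4, so the eigenvalues are known. The minimal polynomial is
  m_A(x) = Π_λ (x − λ)^{k_λ}
where k_λ is the size of the *largest* Jordan block for λ (equivalently, the smallest k with (A − λI)^k v = 0 for every generalised eigenvector v of λ).

  λ = -1: largest Jordan block has size 3, contributing (x + 1)^3

So m_A(x) = (x + 1)^3 = x^3 + 3*x^2 + 3*x + 1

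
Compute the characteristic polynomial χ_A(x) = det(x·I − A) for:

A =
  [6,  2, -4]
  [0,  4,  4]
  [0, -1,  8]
x^3 - 18*x^2 + 108*x - 216

Expanding det(x·I − A) (e.g. by cofactor expansion or by noting that A is similar to its Jordan form J, which has the same characteristic polynomial as A) gives
  χ_A(x) = x^3 - 18*x^2 + 108*x - 216
which factors as (x - 6)^3. The eigenvalues (with algebraic multiplicities) are λ = 6 with multiplicity 3.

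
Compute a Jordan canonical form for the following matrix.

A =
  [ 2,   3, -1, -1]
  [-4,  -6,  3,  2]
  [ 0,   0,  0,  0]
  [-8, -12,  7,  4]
J_2(0) ⊕ J_2(0)

The characteristic polynomial is
  det(x·I − A) = x^4

Eigenvalues and multiplicities (the geometric multiplicity of λ is n − rank(A − λI), which equals the number of Jordan blocks for λ):
  λ = 0: algebraic multiplicity = 4, geometric multiplicity = 2

Determining the block sizes for each eigenvalue:
  λ = 0: with am = 4 and gm = 2, the partition is not yet determined (e.g. several partitions of 4 into 2 parts exist). Let N = A − (0)·I. Computing rank(N^1) = 2, rank(N^2) = 0; the number of blocks of size ≥ j is rank(N^{j−1}) − rank(N^j), giving [2, 2]. So we have 2 block(s) of size 2 → block sizes [2, 2]

Assembling the blocks gives a Jordan form
J =
  [0, 1, 0, 0]
  [0, 0, 0, 0]
  [0, 0, 0, 1]
  [0, 0, 0, 0]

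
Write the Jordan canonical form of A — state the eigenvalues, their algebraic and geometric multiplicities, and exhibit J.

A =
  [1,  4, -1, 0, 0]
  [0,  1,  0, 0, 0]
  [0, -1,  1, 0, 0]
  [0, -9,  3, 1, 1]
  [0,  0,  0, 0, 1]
J_3(1) ⊕ J_2(1)

The characteristic polynomial is
  det(x·I − A) = x^5 - 5*x^4 + 10*x^3 - 10*x^2 + 5*x - 1 = (x - 1)^5

Eigenvalues and multiplicities (the geometric multiplicity of λ is n − rank(A − λI), which equals the number of Jordan blocks for λ):
  λ = 1: algebraic multiplicity = 5, geometric multiplicity = 2

Determining the block sizes for each eigenvalue:
  λ = 1: with am = 5 and gm = 2, the partition is not yet determined (e.g. several partitions of 5 into 2 parts exist). Let N = A − (1)·I. Computing rank(N^1) = 3, rank(N^2) = 1, rank(N^3) = 0; the number of blocks of size ≥ j is rank(N^{j−1}) − rank(N^j), giving [2, 2, 1]. So we have 1 block(s) of size 3, 1 block(s) of size 2 → block sizes [3, 2]

Assembling the blocks gives a Jordan form
J =
  [1, 1, 0, 0, 0]
  [0, 1, 1, 0, 0]
  [0, 0, 1, 0, 0]
  [0, 0, 0, 1, 1]
  [0, 0, 0, 0, 1]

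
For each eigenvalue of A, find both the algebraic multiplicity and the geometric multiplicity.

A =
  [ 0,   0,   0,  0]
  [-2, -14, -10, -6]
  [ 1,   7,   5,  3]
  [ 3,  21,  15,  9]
λ = 0: alg = 4, geom = 3

Step 1 — factor the characteristic polynomial to read off the algebraic multiplicities:
  χ_A(x) = x^4

Step 2 — compute geometric multiplicities via the rank-nullity identity g(λ) = n − rank(A − λI):
  rank(A − (0)·I) = 1, so dim ker(A − (0)·I) = n − 1 = 3

Summary:
  λ = 0: algebraic multiplicity = 4, geometric multiplicity = 3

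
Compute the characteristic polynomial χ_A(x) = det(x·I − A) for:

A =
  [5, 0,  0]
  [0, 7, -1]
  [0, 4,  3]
x^3 - 15*x^2 + 75*x - 125

Expanding det(x·I − A) (e.g. by cofactor expansion or by noting that A is similar to its Jordan form J, which has the same characteristic polynomial as A) gives
  χ_A(x) = x^3 - 15*x^2 + 75*x - 125
which factors as (x - 5)^3. The eigenvalues (with algebraic multiplicities) are λ = 5 with multiplicity 3.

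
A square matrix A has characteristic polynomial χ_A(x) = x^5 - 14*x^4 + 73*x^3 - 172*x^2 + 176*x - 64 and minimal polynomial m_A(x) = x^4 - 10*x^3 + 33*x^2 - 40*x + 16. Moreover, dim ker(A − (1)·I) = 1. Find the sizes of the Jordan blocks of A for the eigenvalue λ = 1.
Block sizes for λ = 1: [2]

Step 1 — from the characteristic polynomial, algebraic multiplicity of λ = 1 is 2. From dim ker(A − (1)·I) = 1, there are exactly 1 Jordan blocks for λ = 1.
Step 2 — from the minimal polynomial, the factor (x − 1)^2 tells us the largest block for λ = 1 has size 2.
Step 3 — with total size 2, 1 blocks, and largest block 2, the block sizes (in nonincreasing order) are [2].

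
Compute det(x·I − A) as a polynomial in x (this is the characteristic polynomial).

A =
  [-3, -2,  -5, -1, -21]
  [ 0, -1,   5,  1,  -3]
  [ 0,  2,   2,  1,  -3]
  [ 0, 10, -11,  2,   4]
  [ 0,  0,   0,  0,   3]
x^5 - 3*x^4 - 18*x^3 + 54*x^2 + 81*x - 243

Expanding det(x·I − A) (e.g. by cofactor expansion or by noting that A is similar to its Jordan form J, which has the same characteristic polynomial as A) gives
  χ_A(x) = x^5 - 3*x^4 - 18*x^3 + 54*x^2 + 81*x - 243
which factors as (x - 3)^3*(x + 3)^2. The eigenvalues (with algebraic multiplicities) are λ = -3 with multiplicity 2, λ = 3 with multiplicity 3.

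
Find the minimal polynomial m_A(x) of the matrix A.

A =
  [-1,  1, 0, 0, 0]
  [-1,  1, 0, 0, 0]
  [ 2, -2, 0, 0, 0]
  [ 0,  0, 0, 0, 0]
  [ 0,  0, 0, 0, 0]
x^2

The characteristic polynomial is χ_A(x) = x^5, so the eigenvalues are known. The minimal polynomial is
  m_A(x) = Π_λ (x − λ)^{k_λ}
where k_λ is the size of the *largest* Jordan block for λ (equivalently, the smallest k with (A − λI)^k v = 0 for every generalised eigenvector v of λ).

  λ = 0: largest Jordan block has size 2, contributing (x − 0)^2

So m_A(x) = x^2 = x^2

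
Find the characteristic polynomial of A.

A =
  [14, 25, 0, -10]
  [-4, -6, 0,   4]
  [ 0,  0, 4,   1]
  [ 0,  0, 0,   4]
x^4 - 16*x^3 + 96*x^2 - 256*x + 256

Expanding det(x·I − A) (e.g. by cofactor expansion or by noting that A is similar to its Jordan form J, which has the same characteristic polynomial as A) gives
  χ_A(x) = x^4 - 16*x^3 + 96*x^2 - 256*x + 256
which factors as (x - 4)^4. The eigenvalues (with algebraic multiplicities) are λ = 4 with multiplicity 4.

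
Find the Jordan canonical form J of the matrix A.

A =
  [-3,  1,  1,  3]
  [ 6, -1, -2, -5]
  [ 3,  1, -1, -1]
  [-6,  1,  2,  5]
J_2(0) ⊕ J_2(0)

The characteristic polynomial is
  det(x·I − A) = x^4

Eigenvalues and multiplicities (the geometric multiplicity of λ is n − rank(A − λI), which equals the number of Jordan blocks for λ):
  λ = 0: algebraic multiplicity = 4, geometric multiplicity = 2

Determining the block sizes for each eigenvalue:
  λ = 0: with am = 4 and gm = 2, the partition is not yet determined (e.g. several partitions of 4 into 2 parts exist). Let N = A − (0)·I. Computing rank(N^1) = 2, rank(N^2) = 0; the number of blocks of size ≥ j is rank(N^{j−1}) − rank(N^j), giving [2, 2]. So we have 2 block(s) of size 2 → block sizes [2, 2]

Assembling the blocks gives a Jordan form
J =
  [0, 1, 0, 0]
  [0, 0, 0, 0]
  [0, 0, 0, 1]
  [0, 0, 0, 0]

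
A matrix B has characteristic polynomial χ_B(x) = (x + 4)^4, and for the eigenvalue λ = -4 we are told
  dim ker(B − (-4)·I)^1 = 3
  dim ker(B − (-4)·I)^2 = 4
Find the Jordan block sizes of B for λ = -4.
Block sizes for λ = -4: [2, 1, 1]

From the dimensions of kernels of powers, the number of Jordan blocks of size at least j is d_j − d_{j−1} where d_j = dim ker(N^j) (with d_0 = 0). Computing the differences gives [3, 1].
The number of blocks of size exactly k is (#blocks of size ≥ k) − (#blocks of size ≥ k + 1), so the partition is: 2 block(s) of size 1, 1 block(s) of size 2.
In nonincreasing order the block sizes are [2, 1, 1].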